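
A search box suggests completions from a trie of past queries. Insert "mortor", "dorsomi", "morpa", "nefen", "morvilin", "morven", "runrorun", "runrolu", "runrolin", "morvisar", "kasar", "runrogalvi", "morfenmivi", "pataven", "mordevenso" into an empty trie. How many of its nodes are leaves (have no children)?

15

A leaf is a node with no children — equivalently, the end of a word that is not a proper prefix of any other stored word.
Those words: "dorsomi", "kasar", "mordevenso", "morfenmivi", "morpa", "mortor", "morven", "morvilin", "morvisar", "nefen", "pataven", "runrogalvi", "runrolin", "runrolu", "runrorun"
Leaf count: 15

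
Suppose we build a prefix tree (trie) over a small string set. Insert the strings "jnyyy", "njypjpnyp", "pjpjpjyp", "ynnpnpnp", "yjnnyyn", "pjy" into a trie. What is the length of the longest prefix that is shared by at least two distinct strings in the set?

2

Equivalently: take the maximum, over all pairs, of their longest common prefix length.
"pjpjpjyp" and "pjy" agree on "pj" (2 characters) before diverging; nothing deeper is shared.
Longest shared-prefix length: 2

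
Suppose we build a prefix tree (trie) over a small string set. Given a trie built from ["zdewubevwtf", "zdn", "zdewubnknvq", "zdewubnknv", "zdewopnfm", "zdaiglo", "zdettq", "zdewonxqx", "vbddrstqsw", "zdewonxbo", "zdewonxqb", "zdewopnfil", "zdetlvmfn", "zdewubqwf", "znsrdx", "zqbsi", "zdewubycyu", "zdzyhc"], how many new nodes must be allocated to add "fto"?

No existing word starts with "f", so every character of "fto" needs a new node.
3 − 0 = 3 new nodes.

3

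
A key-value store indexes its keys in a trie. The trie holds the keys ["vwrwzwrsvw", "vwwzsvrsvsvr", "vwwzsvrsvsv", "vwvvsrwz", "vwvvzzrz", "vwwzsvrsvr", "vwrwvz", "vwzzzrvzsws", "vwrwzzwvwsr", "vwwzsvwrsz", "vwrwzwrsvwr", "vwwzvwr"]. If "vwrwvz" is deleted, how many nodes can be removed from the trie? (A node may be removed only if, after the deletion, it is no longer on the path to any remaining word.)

A node on "vwrwvz"'s path can go only if nothing else ends at it or branches off below it.
The suffix "vz" (2 nodes) is used only by "vwrwvz"; the node for "vwrw" still has the child "z", so pruning stops there.
Nodes removed: 2

2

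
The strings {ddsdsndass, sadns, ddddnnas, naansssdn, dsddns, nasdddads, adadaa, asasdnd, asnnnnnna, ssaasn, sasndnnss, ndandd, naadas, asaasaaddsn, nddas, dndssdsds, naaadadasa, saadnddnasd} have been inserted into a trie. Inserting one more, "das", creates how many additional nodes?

2

"d" is already a path in the trie; the remaining "as" must be added.
New nodes needed: |"das"| − 1 = 3 − 1 = 2.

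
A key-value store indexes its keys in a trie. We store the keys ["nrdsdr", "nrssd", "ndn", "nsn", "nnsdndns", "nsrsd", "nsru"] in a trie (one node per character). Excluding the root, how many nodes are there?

24

Count nodes per top-level branch (shared prefixes stored once):
  'n'-branch (ndn, nnsdndns, nrdsdr, nrssd, nsn, nsrsd, nsru): 24 nodes
Sum: 24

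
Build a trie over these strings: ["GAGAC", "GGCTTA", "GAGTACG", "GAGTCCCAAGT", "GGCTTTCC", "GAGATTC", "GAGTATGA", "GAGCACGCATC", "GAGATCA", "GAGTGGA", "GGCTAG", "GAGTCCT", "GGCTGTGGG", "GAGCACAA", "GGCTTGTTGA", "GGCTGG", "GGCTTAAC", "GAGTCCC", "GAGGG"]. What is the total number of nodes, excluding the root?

63

For each word, the new-node count is its length minus the longest prefix already in the trie:
  "GAGAC" → 5 new (G, A, G, A, C)
  "GGCTTA" → prefix "G" already present; 5 new (G, C, T, T, A)
  "GAGTACG" → prefix "GAG" already present; 4 new (T, A, C, G)
  "GAGTCCCAAGT" → prefix "GAGT" already present; 7 new (C, C, C, A, A, G, T)
  "GGCTTTCC" → prefix "GGCTT" already present; 3 new (T, C, C)
  "GAGATTC" → prefix "GAGA" already present; 3 new (T, T, C)
  "GAGTATGA" → prefix "GAGTA" already present; 3 new (T, G, A)
  "GAGCACGCATC" → prefix "GAG" already present; 8 new (C, A, C, G, C, A, T, C)
  "GAGATCA" → prefix "GAGAT" already present; 2 new (C, A)
  "GAGTGGA" → prefix "GAGT" already present; 3 new (G, G, A)
  "GGCTAG" → prefix "GGCT" already present; 2 new (A, G)
  "GAGTCCT" → prefix "GAGTCC" already present; 1 new (T)
  "GGCTGTGGG" → prefix "GGCT" already present; 5 new (G, T, G, G, G)
  "GAGCACAA" → prefix "GAGCAC" already present; 2 new (A, A)
  "GGCTTGTTGA" → prefix "GGCTT" already present; 5 new (G, T, T, G, A)
  "GGCTGG" → prefix "GGCTG" already present; 1 new (G)
  "GGCTTAAC" → prefix "GGCTTA" already present; 2 new (A, C)
  "GAGTCCC" → prefix "GAGTCCC" already present; 0 new (none)
  "GAGGG" → prefix "GAG" already present; 2 new (G, G)
Total nodes = 5 + 5 + 4 + 7 + 3 + 3 + 3 + 8 + 2 + 3 + 2 + 1 + 5 + 2 + 5 + 1 + 2 + 0 + 2 = 63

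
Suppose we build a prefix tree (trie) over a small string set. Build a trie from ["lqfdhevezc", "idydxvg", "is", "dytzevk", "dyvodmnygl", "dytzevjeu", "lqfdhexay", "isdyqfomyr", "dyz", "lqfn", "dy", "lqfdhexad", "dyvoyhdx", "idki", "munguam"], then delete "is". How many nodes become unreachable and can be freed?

A node on "is"'s path can go only if nothing else ends at it or branches off below it.
Every node on "is" is still needed (e.g. by "isdyqfomyr"), so nothing is freed.
Nodes removed: 0

0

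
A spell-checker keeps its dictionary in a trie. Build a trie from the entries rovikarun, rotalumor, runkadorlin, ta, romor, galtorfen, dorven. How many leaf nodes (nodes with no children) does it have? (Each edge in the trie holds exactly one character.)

7

A leaf is a node with no children — equivalently, the end of a word that is not a proper prefix of any other stored word.
Those words: "dorven", "galtorfen", "romor", "rotalumor", "rovikarun", "runkadorlin", "ta"
Leaf count: 7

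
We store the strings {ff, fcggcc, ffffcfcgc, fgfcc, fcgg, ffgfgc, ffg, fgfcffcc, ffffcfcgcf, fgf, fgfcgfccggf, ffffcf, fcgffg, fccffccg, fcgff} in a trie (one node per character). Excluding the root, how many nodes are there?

Insert word by word; a character creates a node only if that edge doesn't already exist:
  "ff" → 2 new (f, f)
  "fcggcc" → prefix "f" already present; 5 new (c, g, g, c, c)
  "ffffcfcgc" → prefix "ff" already present; 7 new (f, f, c, f, c, g, c)
  "fgfcc" → prefix "f" already present; 4 new (g, f, c, c)
  "fcgg" → prefix "fcgg" already present; 0 new (none)
  "ffgfgc" → prefix "ff" already present; 4 new (g, f, g, c)
  "ffg" → prefix "ffg" already present; 0 new (none)
  "fgfcffcc" → prefix "fgfc" already present; 4 new (f, f, c, c)
  "ffffcfcgcf" → prefix "ffffcfcgc" already present; 1 new (f)
  "fgf" → prefix "fgf" already present; 0 new (none)
  "fgfcgfccggf" → prefix "fgfc" already present; 7 new (g, f, c, c, g, g, f)
  "ffffcf" → prefix "ffffcf" already present; 0 new (none)
  "fcgffg" → prefix "fcg" already present; 3 new (f, f, g)
  "fccffccg" → prefix "fc" already present; 6 new (c, f, f, c, c, g)
  "fcgff" → prefix "fcgff" already present; 0 new (none)
Total nodes = 2 + 5 + 7 + 4 + 0 + 4 + 0 + 4 + 1 + 0 + 7 + 0 + 3 + 6 + 0 = 43

43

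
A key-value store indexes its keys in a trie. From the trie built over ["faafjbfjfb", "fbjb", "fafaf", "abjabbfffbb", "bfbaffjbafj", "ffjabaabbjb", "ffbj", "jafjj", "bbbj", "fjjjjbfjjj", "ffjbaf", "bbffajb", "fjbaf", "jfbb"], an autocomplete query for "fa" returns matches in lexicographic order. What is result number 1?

Words with prefix "fa", in lexicographic order: "faafjbfjfb", "fafaf"
Position 1: faafjbfjfb

faafjbfjfb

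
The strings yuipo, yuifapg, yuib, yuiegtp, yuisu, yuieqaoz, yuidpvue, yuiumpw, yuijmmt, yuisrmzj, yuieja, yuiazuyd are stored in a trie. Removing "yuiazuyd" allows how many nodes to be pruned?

5

Walk "yuiazuyd" from the leaf back toward the root, removing each node that no remaining word uses.
The suffix "azuyd" (5 nodes) is used only by "yuiazuyd"; the node for "yui" still has the child "p", so pruning stops there.
Nodes removed: 5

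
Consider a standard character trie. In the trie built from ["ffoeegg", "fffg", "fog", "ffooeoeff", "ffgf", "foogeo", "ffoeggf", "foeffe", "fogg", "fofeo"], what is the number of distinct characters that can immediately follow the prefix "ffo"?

The children of the "ffo" node are the distinct next characters among strings starting with "ffo".
Distinct next characters after "ffo": e, o.
That node has 2 child edges.

2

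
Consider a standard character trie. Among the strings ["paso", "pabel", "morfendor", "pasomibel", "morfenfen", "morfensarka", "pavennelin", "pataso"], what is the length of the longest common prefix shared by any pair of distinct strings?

6

Look for the deepest trie node that still has at least two words in its subtree.
"morfendor" and "morfenfen" agree on "morfen" (6 characters) before diverging; nothing deeper is shared.
Longest shared-prefix length: 6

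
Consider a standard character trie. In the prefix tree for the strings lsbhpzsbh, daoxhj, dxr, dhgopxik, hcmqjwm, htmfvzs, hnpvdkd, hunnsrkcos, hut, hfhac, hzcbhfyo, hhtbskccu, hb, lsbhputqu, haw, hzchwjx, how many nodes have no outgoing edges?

16

A leaf is a node with no children — equivalently, the end of a word that is not a proper prefix of any other stored word.
Those words: "daoxhj", "dhgopxik", "dxr", "haw", "hb", "hcmqjwm", "hfhac", "hhtbskccu", "hnpvdkd", "htmfvzs", "hunnsrkcos", "hut", "hzcbhfyo", "hzchwjx", "lsbhputqu", "lsbhpzsbh"
Leaf count: 16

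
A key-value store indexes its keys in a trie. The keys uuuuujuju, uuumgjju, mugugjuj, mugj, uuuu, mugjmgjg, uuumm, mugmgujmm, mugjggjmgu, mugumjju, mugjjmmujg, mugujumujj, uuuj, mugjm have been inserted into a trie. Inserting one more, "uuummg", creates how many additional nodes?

1

The longest prefix of "uuummg" already in the trie is "uuumm" (length 5).
New nodes needed: |"uuummg"| − 5 = 6 − 5 = 1.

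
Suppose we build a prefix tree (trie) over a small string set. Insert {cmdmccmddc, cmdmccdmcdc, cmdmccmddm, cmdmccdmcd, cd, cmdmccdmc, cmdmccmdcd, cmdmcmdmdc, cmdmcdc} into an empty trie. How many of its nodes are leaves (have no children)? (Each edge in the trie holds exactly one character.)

7

A leaf is a node with no children — equivalently, the end of a word that is not a proper prefix of any other stored word.
Those words: "cd", "cmdmccdmcdc", "cmdmccmdcd", "cmdmccmddc", "cmdmccmddm", "cmdmcdc", "cmdmcmdmdc"
Leaf count: 7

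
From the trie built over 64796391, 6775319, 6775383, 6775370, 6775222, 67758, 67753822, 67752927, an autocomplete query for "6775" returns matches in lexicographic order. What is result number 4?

DFS of the "6775" subtree visits, in order: "6775222", "67752927", "6775319", "6775370", "67753822", "6775383", "67758"
The 4th is 6775370.

6775370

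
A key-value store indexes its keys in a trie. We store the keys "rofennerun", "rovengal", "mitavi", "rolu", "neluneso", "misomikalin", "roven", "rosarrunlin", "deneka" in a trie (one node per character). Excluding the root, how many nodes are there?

56

Insert word by word; a character creates a node only if that edge doesn't already exist:
  "rofennerun" → 10 new (r, o, f, e, n, n, e, r, u, n)
  "rovengal" → prefix "ro" already present; 6 new (v, e, n, g, a, l)
  "mitavi" → 6 new (m, i, t, a, v, i)
  "rolu" → prefix "ro" already present; 2 new (l, u)
  "neluneso" → 8 new (n, e, l, u, n, e, s, o)
  "misomikalin" → prefix "mi" already present; 9 new (s, o, m, i, k, a, l, i, n)
  "roven" → prefix "roven" already present; 0 new (none)
  "rosarrunlin" → prefix "ro" already present; 9 new (s, a, r, r, u, n, l, i, n)
  "deneka" → 6 new (d, e, n, e, k, a)
Total nodes = 10 + 6 + 6 + 2 + 8 + 9 + 0 + 9 + 6 = 56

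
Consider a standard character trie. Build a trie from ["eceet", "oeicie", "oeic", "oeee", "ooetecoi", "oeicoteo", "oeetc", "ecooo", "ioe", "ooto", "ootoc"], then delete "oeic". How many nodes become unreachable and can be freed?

After clearing the end-marker at "oeic", prune upward until reaching a node still needed by another word.
Every node on "oeic" is still needed (e.g. by "oeicie"), so nothing is freed.
Nodes removed: 0

0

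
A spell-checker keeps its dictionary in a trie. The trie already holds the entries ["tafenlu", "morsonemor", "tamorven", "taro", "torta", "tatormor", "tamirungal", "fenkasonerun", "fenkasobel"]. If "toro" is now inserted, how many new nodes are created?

1

Walking "toro" from the root, the first 3 characters ("tor") follow existing edges; "o" is the first miss.
So 4 − 3 = 1 new nodes.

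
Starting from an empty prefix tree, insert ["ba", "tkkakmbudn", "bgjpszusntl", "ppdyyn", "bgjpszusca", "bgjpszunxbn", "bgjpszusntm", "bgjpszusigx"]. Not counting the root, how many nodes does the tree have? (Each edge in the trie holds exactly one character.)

38

Trie structure (* marks end of a word):
(root)
├─ b
│  ├─ a *
│  └─ g
│     └─ j
│        └─ p
│           └─ s
│              └─ z
│                 └─ u
│                    ├─ n
│                    │  └─ x
│                    │     └─ b
│                    │        └─ n *
│                    └─ s
│                       ├─ c
│                       │  └─ a *
│                       ├─ i
│                       │  └─ g
│                       │     └─ x *
│                       └─ n
│                          └─ t
│                             ├─ l *
│                             └─ m *
├─ p
│  └─ p
│     └─ d
│        └─ y
│           └─ y
│              └─ n *
└─ t
   └─ k
      └─ k
         └─ a
            └─ k
               └─ m
                  └─ b
                     └─ u
                        └─ d
                           └─ n *
Counting every labelled node above: 38.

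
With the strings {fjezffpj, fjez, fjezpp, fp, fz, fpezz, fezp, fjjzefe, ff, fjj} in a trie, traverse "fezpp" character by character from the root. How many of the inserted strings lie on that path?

Walk "fezpp" from the root; an end-of-word marker is hit whenever a stored word is a prefix of "fezpp".
Prefixes of the query that are stored words: "fezp"
Count: 1

1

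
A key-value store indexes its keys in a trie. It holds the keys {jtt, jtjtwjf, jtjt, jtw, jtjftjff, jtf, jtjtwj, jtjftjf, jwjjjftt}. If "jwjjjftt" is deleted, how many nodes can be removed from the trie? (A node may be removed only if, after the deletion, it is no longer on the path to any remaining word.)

Walk "jwjjjftt" from the leaf back toward the root, removing each node that no remaining word uses.
The suffix "wjjjftt" (7 nodes) is used only by "jwjjjftt"; the node for "j" still has the child "t", so pruning stops there.
Nodes removed: 7

7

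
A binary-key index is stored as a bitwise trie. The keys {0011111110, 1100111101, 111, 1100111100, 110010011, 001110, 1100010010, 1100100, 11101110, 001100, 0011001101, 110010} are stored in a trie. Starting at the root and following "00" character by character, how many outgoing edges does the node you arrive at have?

1

Follow the path "00" to its node, then look at its outgoing edges.
Distinct next characters after "00": 1.
That node has 1 child edge.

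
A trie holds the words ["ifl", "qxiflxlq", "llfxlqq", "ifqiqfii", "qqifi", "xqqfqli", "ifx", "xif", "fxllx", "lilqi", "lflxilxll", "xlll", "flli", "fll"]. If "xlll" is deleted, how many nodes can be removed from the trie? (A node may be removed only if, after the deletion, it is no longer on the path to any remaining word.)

After clearing the end-marker at "xlll", prune upward until reaching a node still needed by another word.
The suffix "lll" (3 nodes) is used only by "xlll"; the node for "x" still has the child "q", so pruning stops there.
Nodes removed: 3

3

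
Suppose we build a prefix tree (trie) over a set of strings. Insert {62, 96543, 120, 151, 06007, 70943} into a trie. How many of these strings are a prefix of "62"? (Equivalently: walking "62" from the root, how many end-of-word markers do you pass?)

1

Check each prefix of "62" against the stored set — each match is an end-marker on the path.
Prefixes of the query that are stored words: "62"
Count: 1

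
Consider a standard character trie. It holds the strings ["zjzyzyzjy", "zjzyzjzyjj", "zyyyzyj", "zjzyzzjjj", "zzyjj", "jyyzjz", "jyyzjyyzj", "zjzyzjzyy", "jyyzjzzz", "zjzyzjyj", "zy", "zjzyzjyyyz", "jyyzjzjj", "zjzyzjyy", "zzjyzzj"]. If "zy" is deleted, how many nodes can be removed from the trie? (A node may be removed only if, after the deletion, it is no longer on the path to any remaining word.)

A node on "zy"'s path can go only if nothing else ends at it or branches off below it.
Every node on "zy" is still needed (e.g. by "zyyyzyj"), so nothing is freed.
Nodes removed: 0

0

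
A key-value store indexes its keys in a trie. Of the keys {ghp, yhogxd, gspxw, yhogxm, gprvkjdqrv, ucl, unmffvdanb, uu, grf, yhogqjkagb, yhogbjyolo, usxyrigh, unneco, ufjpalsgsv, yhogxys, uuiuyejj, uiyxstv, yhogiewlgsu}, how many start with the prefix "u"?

8

Filter for entries beginning with "u":
Matches: "ucl", "ufjpalsgsv", "uiyxstv", "unmffvdanb", "unneco", "usxyrigh", "uu", "uuiuyejj"
Count: 8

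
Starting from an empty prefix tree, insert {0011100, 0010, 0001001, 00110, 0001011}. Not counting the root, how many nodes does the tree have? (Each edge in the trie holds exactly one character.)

For each word, the new-node count is its length minus the longest prefix already in the trie:
  "0011100" → 7 new (0, 0, 1, 1, 1, 0, 0)
  "0010" → prefix "001" already present; 1 new (0)
  "0001001" → prefix "00" already present; 5 new (0, 1, 0, 0, 1)
  "00110" → prefix "0011" already present; 1 new (0)
  "0001011" → prefix "00010" already present; 2 new (1, 1)
Total nodes = 7 + 1 + 5 + 1 + 2 = 16

16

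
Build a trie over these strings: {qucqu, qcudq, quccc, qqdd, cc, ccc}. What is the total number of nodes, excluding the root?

17

Count nodes per top-level branch (shared prefixes stored once):
  'c'-branch (cc, ccc): 3 nodes
  'q'-branch (qcudq, qqdd, quccc, qucqu): 14 nodes
Sum: 17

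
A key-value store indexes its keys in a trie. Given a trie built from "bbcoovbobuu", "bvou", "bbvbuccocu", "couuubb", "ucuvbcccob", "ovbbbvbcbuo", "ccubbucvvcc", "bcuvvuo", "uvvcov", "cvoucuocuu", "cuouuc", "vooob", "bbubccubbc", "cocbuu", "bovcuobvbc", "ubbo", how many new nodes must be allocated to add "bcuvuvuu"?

Walking "bcuvuvuu" from the root, the first 4 characters ("bcuv") follow existing edges; "u" is the first miss.
So 8 − 4 = 4 new nodes.

4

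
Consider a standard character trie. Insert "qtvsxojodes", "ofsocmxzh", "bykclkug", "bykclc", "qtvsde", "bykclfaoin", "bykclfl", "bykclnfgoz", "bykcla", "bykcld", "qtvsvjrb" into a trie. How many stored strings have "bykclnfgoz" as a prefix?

1

Walk to "bykclnfgoz"; the words in its subtree are exactly those with that prefix.
Matches: "bykclnfgoz"
Count: 1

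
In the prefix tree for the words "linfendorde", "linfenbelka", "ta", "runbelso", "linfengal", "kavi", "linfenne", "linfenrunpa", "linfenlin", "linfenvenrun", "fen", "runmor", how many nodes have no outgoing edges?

12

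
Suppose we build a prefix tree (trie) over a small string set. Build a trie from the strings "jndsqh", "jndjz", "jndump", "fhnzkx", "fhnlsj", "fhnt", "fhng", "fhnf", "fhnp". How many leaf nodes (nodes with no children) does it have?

A leaf is a node with no children — equivalently, the end of a word that is not a proper prefix of any other stored word.
Those words: "fhnf", "fhng", "fhnlsj", "fhnp", "fhnt", "fhnzkx", "jndjz", "jndsqh", "jndump"
Leaf count: 9

9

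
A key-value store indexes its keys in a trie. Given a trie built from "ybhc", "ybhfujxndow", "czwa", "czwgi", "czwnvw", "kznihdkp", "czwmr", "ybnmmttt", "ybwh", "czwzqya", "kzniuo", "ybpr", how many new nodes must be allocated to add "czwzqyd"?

1

"czwzqy" is already a path in the trie; the remaining "d" must be added.
New nodes needed: |"czwzqyd"| − 6 = 7 − 6 = 1.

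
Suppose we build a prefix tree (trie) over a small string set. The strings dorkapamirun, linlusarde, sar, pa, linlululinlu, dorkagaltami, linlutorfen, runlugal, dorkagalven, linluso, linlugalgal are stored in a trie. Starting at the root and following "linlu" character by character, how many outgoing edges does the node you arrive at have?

4

The children of the "linlu" node are the distinct next characters among strings starting with "linlu".
Distinct next characters after "linlu": g, l, s, t.
That node has 4 child edges.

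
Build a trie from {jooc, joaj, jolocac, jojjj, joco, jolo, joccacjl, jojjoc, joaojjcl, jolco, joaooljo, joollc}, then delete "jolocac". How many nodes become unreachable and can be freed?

After clearing the end-marker at "jolocac", prune upward until reaching a node still needed by another word.
The suffix "cac" (3 nodes) is used only by "jolocac"; "jolo" is itself a stored word, so pruning stops there.
Nodes removed: 3

3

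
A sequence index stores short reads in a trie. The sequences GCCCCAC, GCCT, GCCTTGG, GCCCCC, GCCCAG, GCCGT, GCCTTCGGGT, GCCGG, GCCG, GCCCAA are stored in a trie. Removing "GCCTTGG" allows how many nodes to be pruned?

A node on "GCCTTGG"'s path can go only if nothing else ends at it or branches off below it.
The suffix "GG" (2 nodes) is used only by "GCCTTGG"; the node for "GCCTT" still has the child "C", so pruning stops there.
Nodes removed: 2

2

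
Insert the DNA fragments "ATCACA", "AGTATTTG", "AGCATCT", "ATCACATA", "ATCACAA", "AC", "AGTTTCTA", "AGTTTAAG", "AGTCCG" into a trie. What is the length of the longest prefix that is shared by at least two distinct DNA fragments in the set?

6

The deepest shared node is where two words last agree before diverging.
e.g. "ATCACA" and "ATCACAA" share the prefix "ATCACA" of length 6; no pair shares a longer one.
Longest shared-prefix length: 6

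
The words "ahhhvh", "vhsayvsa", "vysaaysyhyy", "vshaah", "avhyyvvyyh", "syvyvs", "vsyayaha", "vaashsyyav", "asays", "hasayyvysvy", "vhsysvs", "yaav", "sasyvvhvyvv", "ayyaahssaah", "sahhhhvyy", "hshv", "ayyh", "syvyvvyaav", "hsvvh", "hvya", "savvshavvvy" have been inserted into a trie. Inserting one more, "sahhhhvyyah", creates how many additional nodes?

2

The longest prefix of "sahhhhvyyah" already in the trie is "sahhhhvyy" (length 9).
Each of the 2 remaining characters creates one node.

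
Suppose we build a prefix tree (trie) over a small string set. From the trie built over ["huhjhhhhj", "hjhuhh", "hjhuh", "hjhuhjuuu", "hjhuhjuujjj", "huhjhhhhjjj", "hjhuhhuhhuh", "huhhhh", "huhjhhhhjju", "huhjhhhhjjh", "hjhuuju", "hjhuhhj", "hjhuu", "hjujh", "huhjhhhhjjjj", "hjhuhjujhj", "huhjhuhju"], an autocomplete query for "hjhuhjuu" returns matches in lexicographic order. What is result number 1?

hjhuhjuujjj

DFS of the "hjhuhjuu" subtree visits, in order: "hjhuhjuujjj", "hjhuhjuuu"
The 1st is hjhuhjuujjj.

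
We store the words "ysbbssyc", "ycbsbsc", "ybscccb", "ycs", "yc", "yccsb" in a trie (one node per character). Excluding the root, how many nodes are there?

Trie structure (* marks end of a word):
(root)
└─ y
   ├─ b
   │  └─ s
   │     └─ c
   │        └─ c
   │           └─ c
   │              └─ b *
   ├─ c *
   │  ├─ b
   │  │  └─ s
   │  │     └─ b
   │  │        └─ s
   │  │           └─ c *
   │  ├─ c
   │  │  └─ s
   │  │     └─ b *
   │  └─ s *
   └─ s
      └─ b
         └─ b
            └─ s
               └─ s
                  └─ y
                     └─ c *
Counting every labelled node above: 24.

24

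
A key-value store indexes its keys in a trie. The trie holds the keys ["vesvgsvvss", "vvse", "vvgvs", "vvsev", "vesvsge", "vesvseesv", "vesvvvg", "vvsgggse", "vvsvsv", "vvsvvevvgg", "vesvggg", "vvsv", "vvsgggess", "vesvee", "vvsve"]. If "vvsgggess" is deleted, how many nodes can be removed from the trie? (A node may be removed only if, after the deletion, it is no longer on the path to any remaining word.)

After clearing the end-marker at "vvsgggess", prune upward until reaching a node still needed by another word.
The suffix "ess" (3 nodes) is used only by "vvsgggess"; the node for "vvsggg" still has the child "s", so pruning stops there.
Nodes removed: 3

3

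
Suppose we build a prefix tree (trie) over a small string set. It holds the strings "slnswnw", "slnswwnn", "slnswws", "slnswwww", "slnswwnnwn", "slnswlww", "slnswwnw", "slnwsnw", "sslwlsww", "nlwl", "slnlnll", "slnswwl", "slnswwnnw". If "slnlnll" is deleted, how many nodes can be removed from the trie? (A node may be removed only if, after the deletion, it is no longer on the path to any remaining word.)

4

After clearing the end-marker at "slnlnll", prune upward until reaching a node still needed by another word.
The suffix "lnll" (4 nodes) is used only by "slnlnll"; the node for "sln" still has the child "s", so pruning stops there.
Nodes removed: 4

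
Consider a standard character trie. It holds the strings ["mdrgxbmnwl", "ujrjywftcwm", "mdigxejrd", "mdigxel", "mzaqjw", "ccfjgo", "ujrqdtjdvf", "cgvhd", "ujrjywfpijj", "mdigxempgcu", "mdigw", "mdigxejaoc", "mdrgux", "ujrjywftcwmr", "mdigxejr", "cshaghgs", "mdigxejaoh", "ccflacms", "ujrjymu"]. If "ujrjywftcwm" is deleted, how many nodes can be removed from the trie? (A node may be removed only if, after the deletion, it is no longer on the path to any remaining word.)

Walk "ujrjywftcwm" from the leaf back toward the root, removing each node that no remaining word uses.
Every node on "ujrjywftcwm" is still needed (e.g. by "ujrjywftcwmr"), so nothing is freed.
Nodes removed: 0

0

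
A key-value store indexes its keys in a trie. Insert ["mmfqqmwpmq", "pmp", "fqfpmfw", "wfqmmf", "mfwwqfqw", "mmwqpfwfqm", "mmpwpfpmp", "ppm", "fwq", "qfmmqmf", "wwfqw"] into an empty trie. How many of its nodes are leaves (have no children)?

11

A leaf is a node with no children — equivalently, the end of a word that is not a proper prefix of any other stored word.
Those words: "fqfpmfw", "fwq", "mfwwqfqw", "mmfqqmwpmq", "mmpwpfpmp", "mmwqpfwfqm", "pmp", "ppm", "qfmmqmf", "wfqmmf", "wwfqw"
Leaf count: 11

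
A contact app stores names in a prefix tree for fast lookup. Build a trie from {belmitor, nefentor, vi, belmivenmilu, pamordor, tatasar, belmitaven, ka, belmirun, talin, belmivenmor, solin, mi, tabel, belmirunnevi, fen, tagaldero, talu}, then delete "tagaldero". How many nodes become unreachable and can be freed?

7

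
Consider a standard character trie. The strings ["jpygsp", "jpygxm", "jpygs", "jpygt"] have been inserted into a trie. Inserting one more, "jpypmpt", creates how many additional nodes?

The longest prefix of "jpypmpt" already in the trie is "jpy" (length 3).
New nodes needed: |"jpypmpt"| − 3 = 7 − 3 = 4.

4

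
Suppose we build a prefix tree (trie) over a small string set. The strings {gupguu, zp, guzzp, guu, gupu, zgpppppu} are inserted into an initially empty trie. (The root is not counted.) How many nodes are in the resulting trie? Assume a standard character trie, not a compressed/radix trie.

Trace insertions, counting only characters that open a new branch:
  "gupguu" → 6 new (g, u, p, g, u, u)
  "zp" → 2 new (z, p)
  "guzzp" → prefix "gu" already present; 3 new (z, z, p)
  "guu" → prefix "gu" already present; 1 new (u)
  "gupu" → prefix "gup" already present; 1 new (u)
  "zgpppppu" → prefix "z" already present; 7 new (g, p, p, p, p, p, u)
Total nodes = 6 + 2 + 3 + 1 + 1 + 7 = 20

20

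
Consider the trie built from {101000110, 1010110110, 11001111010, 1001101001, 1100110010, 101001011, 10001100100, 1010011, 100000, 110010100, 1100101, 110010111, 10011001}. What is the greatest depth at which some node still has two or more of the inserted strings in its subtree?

7

Look for the deepest trie node that still has at least two words in its subtree.
"1100101" and "110010100" agree on "1100101" (7 characters) before diverging; nothing deeper is shared.
Longest shared-prefix length: 7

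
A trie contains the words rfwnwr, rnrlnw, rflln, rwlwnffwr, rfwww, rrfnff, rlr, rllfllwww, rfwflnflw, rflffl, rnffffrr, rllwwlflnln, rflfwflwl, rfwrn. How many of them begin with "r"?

Walk to "r"; the words in its subtree are exactly those with that prefix.
Matches: "rflffl", "rflfwflwl", "rflln", "rfwflnflw", "rfwnwr", "rfwrn", "rfwww", "rllfllwww", "rllwwlflnln", "rlr", "rnffffrr", "rnrlnw", "rrfnff", "rwlwnffwr"
Count: 14

14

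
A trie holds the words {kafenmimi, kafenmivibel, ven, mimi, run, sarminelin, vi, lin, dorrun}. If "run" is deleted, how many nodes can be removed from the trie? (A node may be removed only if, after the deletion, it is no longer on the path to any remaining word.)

3

A node on "run"'s path can go only if nothing else ends at it or branches off below it.
No other word shares any prefix with "run", so all 3 of its nodes go.
Nodes removed: 3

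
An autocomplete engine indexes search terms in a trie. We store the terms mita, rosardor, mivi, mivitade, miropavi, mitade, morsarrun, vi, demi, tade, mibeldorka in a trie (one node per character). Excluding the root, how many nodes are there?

52

Insert word by word; a character creates a node only if that edge doesn't already exist:
  "mita" → 4 new (m, i, t, a)
  "rosardor" → 8 new (r, o, s, a, r, d, o, r)
  "mivi" → prefix "mi" already present; 2 new (v, i)
  "mivitade" → prefix "mivi" already present; 4 new (t, a, d, e)
  "miropavi" → prefix "mi" already present; 6 new (r, o, p, a, v, i)
  "mitade" → prefix "mita" already present; 2 new (d, e)
  "morsarrun" → prefix "m" already present; 8 new (o, r, s, a, r, r, u, n)
  "vi" → 2 new (v, i)
  "demi" → 4 new (d, e, m, i)
  "tade" → 4 new (t, a, d, e)
  "mibeldorka" → prefix "mi" already present; 8 new (b, e, l, d, o, r, k, a)
Total nodes = 4 + 8 + 2 + 4 + 6 + 2 + 8 + 2 + 4 + 4 + 8 = 52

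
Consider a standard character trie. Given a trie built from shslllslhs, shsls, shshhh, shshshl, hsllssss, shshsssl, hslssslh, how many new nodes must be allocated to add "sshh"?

3

"s" is already a path in the trie; the remaining "shh" must be added.
So 4 − 1 = 3 new nodes.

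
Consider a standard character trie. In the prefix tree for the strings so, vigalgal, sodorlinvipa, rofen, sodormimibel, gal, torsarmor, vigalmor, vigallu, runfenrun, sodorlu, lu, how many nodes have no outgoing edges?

A leaf is a node with no children — equivalently, the end of a word that is not a proper prefix of any other stored word.
Those words: "gal", "lu", "rofen", "runfenrun", "sodorlinvipa", "sodorlu", "sodormimibel", "torsarmor", "vigalgal", "vigallu", "vigalmor"
Leaf count: 11

11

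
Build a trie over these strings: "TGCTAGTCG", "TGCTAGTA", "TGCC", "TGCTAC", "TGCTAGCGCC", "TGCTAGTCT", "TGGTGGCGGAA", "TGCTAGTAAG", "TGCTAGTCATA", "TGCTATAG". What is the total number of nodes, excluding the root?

Count nodes per top-level branch (shared prefixes stored once):
  'T'-branch (TGCC, TGCTAC, TGCTAGCGCC, TGCTAGTA, TGCTAGTAAG, TGCTAGTCATA, TGCTAGTCG, TGCTAGTCT, TGCTATAG, TGGTGGCGGAA): 34 nodes
Sum: 34

34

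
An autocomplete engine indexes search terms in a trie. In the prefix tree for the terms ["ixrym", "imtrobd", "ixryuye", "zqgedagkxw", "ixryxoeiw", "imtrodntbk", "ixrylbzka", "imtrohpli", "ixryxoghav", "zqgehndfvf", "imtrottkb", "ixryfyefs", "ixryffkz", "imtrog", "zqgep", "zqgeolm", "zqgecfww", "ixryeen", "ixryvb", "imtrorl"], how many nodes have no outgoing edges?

A leaf is a node with no children — equivalently, the end of a word that is not a proper prefix of any other stored word.
Those words: "imtrobd", "imtrodntbk", "imtrog", "imtrohpli", "imtrorl", "imtrottkb", "ixryeen", "ixryffkz", "ixryfyefs", "ixrylbzka", "ixrym", "ixryuye", "ixryvb", "ixryxoeiw", "ixryxoghav", "zqgecfww", "zqgedagkxw", "zqgehndfvf", "zqgeolm", "zqgep"
Leaf count: 20

20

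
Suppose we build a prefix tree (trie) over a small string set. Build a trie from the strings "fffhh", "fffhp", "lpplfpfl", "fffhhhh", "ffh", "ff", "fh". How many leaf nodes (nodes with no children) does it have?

Leaves are exactly the stored words that no other stored word extends.
Those words: "fffhhhh", "fffhp", "ffh", "fh", "lpplfpfl"
Leaf count: 5

5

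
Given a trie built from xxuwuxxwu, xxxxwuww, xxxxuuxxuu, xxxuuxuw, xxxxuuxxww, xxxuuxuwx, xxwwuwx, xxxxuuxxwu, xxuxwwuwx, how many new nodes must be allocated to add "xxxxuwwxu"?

4

Walking "xxxxuwwxu" from the root, the first 5 characters ("xxxxu") follow existing edges; "w" is the first miss.
Each of the 4 remaining characters creates one node.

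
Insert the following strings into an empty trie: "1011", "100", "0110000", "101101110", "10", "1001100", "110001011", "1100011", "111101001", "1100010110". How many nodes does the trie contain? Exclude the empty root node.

Trie structure (* marks end of a word):
(root)
├─ 0
│  └─ 1
│     └─ 1
│        └─ 0
│           └─ 0
│              └─ 0
│                 └─ 0 *
└─ 1
   ├─ 0 *
   │  ├─ 0 *
   │  │  └─ 1
   │  │     └─ 1
   │  │        └─ 0
   │  │           └─ 0 *
   │  └─ 1
   │     └─ 1 *
   │        └─ 0
   │           └─ 1
   │              └─ 1
   │                 └─ 1
   │                    └─ 0 *
   └─ 1
      ├─ 0
      │  └─ 0
      │     └─ 0
      │        └─ 1
      │           ├─ 0
      │           │  └─ 1
      │           │     └─ 1 *
      │           │        └─ 0 *
      │           └─ 1 *
      └─ 1
         └─ 1
            └─ 0
               └─ 1
                  └─ 0
                     └─ 0
                        └─ 1 *
Counting every labelled node above: 38.

38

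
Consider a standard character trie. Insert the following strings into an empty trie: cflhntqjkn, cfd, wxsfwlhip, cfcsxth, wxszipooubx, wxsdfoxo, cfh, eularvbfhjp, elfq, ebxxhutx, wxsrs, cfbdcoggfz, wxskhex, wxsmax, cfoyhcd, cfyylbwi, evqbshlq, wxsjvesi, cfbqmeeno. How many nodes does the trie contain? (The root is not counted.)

Insert word by word; a character creates a node only if that edge doesn't already exist:
  "cflhntqjkn" → 10 new (c, f, l, h, n, t, q, j, k, n)
  "cfd" → prefix "cf" already present; 1 new (d)
  "wxsfwlhip" → 9 new (w, x, s, f, w, l, h, i, p)
  "cfcsxth" → prefix "cf" already present; 5 new (c, s, x, t, h)
  "wxszipooubx" → prefix "wxs" already present; 8 new (z, i, p, o, o, u, b, x)
  "wxsdfoxo" → prefix "wxs" already present; 5 new (d, f, o, x, o)
  "cfh" → prefix "cf" already present; 1 new (h)
  "eularvbfhjp" → 11 new (e, u, l, a, r, v, b, f, h, j, p)
  "elfq" → prefix "e" already present; 3 new (l, f, q)
  "ebxxhutx" → prefix "e" already present; 7 new (b, x, x, h, u, t, x)
  "wxsrs" → prefix "wxs" already present; 2 new (r, s)
  "cfbdcoggfz" → prefix "cf" already present; 8 new (b, d, c, o, g, g, f, z)
  "wxskhex" → prefix "wxs" already present; 4 new (k, h, e, x)
  "wxsmax" → prefix "wxs" already present; 3 new (m, a, x)
  "cfoyhcd" → prefix "cf" already present; 5 new (o, y, h, c, d)
  "cfyylbwi" → prefix "cf" already present; 6 new (y, y, l, b, w, i)
  "evqbshlq" → prefix "e" already present; 7 new (v, q, b, s, h, l, q)
  "wxsjvesi" → prefix "wxs" already present; 5 new (j, v, e, s, i)
  "cfbqmeeno" → prefix "cfb" already present; 6 new (q, m, e, e, n, o)
Total nodes = 10 + 1 + 9 + 5 + 8 + 5 + 1 + 11 + 3 + 7 + 2 + 8 + 4 + 3 + 5 + 6 + 7 + 5 + 6 = 106

106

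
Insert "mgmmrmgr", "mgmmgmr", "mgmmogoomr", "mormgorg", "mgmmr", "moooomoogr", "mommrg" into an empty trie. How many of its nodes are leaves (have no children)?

Leaves are exactly the stored words that no other stored word extends.
Those words: "mgmmgmr", "mgmmogoomr", "mgmmrmgr", "mommrg", "moooomoogr", "mormgorg"
Leaf count: 6

6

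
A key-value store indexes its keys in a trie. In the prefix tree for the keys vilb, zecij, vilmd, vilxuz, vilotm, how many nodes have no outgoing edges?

A leaf is a node with no children — equivalently, the end of a word that is not a proper prefix of any other stored word.
Those words: "vilb", "vilmd", "vilotm", "vilxuz", "zecij"
Leaf count: 5

5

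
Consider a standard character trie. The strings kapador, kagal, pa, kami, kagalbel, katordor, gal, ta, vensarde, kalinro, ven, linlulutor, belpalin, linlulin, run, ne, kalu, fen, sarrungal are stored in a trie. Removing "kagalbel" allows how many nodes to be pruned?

Walk "kagalbel" from the leaf back toward the root, removing each node that no remaining word uses.
The suffix "bel" (3 nodes) is used only by "kagalbel"; "kagal" is itself a stored word, so pruning stops there.
Nodes removed: 3

3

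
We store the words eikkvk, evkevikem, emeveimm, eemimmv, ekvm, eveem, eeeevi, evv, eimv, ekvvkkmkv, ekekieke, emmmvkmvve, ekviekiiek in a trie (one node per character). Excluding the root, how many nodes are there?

Trace insertions, counting only characters that open a new branch:
  "eikkvk" → 6 new (e, i, k, k, v, k)
  "evkevikem" → prefix "e" already present; 8 new (v, k, e, v, i, k, e, m)
  "emeveimm" → prefix "e" already present; 7 new (m, e, v, e, i, m, m)
  "eemimmv" → prefix "e" already present; 6 new (e, m, i, m, m, v)
  "ekvm" → prefix "e" already present; 3 new (k, v, m)
  "eveem" → prefix "ev" already present; 3 new (e, e, m)
  "eeeevi" → prefix "ee" already present; 4 new (e, e, v, i)
  "evv" → prefix "ev" already present; 1 new (v)
  "eimv" → prefix "ei" already present; 2 new (m, v)
  "ekvvkkmkv" → prefix "ekv" already present; 6 new (v, k, k, m, k, v)
  "ekekieke" → prefix "ek" already present; 6 new (e, k, i, e, k, e)
  "emmmvkmvve" → prefix "em" already present; 8 new (m, m, v, k, m, v, v, e)
  "ekviekiiek" → prefix "ekv" already present; 7 new (i, e, k, i, i, e, k)
Total nodes = 6 + 8 + 7 + 6 + 3 + 3 + 4 + 1 + 2 + 6 + 6 + 8 + 7 = 67

67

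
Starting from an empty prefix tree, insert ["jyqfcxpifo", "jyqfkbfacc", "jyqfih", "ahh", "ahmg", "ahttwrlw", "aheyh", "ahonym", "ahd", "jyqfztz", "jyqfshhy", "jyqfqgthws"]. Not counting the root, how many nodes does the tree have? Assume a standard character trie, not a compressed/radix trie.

For each word, the new-node count is its length minus the longest prefix already in the trie:
  "jyqfcxpifo" → 10 new (j, y, q, f, c, x, p, i, f, o)
  "jyqfkbfacc" → prefix "jyqf" already present; 6 new (k, b, f, a, c, c)
  "jyqfih" → prefix "jyqf" already present; 2 new (i, h)
  "ahh" → 3 new (a, h, h)
  "ahmg" → prefix "ah" already present; 2 new (m, g)
  "ahttwrlw" → prefix "ah" already present; 6 new (t, t, w, r, l, w)
  "aheyh" → prefix "ah" already present; 3 new (e, y, h)
  "ahonym" → prefix "ah" already present; 4 new (o, n, y, m)
  "ahd" → prefix "ah" already present; 1 new (d)
  "jyqfztz" → prefix "jyqf" already present; 3 new (z, t, z)
  "jyqfshhy" → prefix "jyqf" already present; 4 new (s, h, h, y)
  "jyqfqgthws" → prefix "jyqf" already present; 6 new (q, g, t, h, w, s)
Total nodes = 10 + 6 + 2 + 3 + 2 + 6 + 3 + 4 + 1 + 3 + 4 + 6 = 50

50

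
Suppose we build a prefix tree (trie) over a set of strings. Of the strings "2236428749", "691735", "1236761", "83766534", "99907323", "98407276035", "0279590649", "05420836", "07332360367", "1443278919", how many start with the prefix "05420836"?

1

Filter for entries beginning with "05420836":
Words under "05420836": 05420836
Count: 1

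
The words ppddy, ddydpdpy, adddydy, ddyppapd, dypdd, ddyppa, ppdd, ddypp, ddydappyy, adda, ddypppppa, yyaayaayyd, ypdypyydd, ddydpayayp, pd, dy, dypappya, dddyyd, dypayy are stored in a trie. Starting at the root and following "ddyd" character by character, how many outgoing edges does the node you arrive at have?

2

Follow the path "ddyd" to its node, then look at its outgoing edges.
Distinct next characters after "ddyd": a, p.
That node has 2 child edges.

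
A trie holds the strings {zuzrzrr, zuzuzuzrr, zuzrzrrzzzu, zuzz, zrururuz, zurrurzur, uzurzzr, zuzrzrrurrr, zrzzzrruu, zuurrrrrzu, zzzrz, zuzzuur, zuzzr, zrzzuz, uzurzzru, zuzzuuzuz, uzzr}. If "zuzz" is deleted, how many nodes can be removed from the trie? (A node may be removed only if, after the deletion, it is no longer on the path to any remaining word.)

0

A node on "zuzz"'s path can go only if nothing else ends at it or branches off below it.
Every node on "zuzz" is still needed (e.g. by "zuzzuur"), so nothing is freed.
Nodes removed: 0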